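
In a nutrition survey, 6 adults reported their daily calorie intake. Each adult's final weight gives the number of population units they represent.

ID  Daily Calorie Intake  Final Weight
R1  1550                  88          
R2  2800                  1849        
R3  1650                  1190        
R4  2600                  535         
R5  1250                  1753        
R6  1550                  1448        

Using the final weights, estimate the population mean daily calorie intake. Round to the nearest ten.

1910

Weighted sum = 1550×88 + 2800×1849 + 1650×1190 + 2600×535 + 1250×1753 + 1550×1448
  = 136400 + 5177200 + 1963500 + 1391000 + 2191250 + 2244400 = 13103750
Sum of weights = 6863
Weighted mean = 13103750 / 6863 = 1909.3327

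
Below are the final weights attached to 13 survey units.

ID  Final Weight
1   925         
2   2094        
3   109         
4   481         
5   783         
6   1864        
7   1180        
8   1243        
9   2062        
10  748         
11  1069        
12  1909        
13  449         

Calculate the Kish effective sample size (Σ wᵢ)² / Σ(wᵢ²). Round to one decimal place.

Σ wᵢ = 14916
Σ wᵢ² = 22308728
n_eff = 14916² / 22308728 = 222487056 / 22308728 = 9.9730947

10.0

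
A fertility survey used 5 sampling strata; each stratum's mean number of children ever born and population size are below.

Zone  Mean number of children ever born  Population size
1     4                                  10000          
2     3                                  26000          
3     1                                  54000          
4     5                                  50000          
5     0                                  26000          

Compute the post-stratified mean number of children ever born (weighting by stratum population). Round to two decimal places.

Σ Nₕ·x̄ₕ = 4×10000 + 3×26000 + 1×54000 + 5×50000 + 0×26000
  = 422000
Σ Nₕ = 10000 + 26000 + 54000 + 50000 + 26000 = 166000
Overall mean = 422000 / 166000 = 2.5421687

2.54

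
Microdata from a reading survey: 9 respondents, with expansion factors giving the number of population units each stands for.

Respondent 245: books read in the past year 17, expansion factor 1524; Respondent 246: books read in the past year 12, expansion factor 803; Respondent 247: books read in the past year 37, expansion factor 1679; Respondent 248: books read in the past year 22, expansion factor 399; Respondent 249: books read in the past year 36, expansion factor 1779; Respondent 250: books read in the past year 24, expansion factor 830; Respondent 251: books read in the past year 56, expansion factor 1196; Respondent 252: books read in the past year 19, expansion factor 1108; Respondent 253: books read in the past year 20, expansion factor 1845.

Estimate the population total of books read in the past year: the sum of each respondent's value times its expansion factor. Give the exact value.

Weighted total = 17×1524 + 12×803 + 37×1679 + 22×399 + 36×1779 + 24×830 + 56×1196 + 19×1108 + 20×1845
  = 25908 + 9636 + 62123 + 8778 + 64044 + 19920 + 66976 + 21052 + 36900 = 315337

315337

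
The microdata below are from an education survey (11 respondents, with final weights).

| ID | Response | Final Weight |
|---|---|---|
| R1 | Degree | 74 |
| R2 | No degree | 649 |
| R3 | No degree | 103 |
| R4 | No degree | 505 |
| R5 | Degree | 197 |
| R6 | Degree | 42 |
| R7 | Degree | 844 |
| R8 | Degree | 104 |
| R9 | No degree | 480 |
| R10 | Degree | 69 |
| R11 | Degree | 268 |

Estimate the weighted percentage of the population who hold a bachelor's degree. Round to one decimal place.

47.9

Sum of weights for 'Degree' = 74 + 197 + 42 + 844 + 104 + 69 + 268 = 1598
Total weight = 74 + 649 + 103 + 505 + 197 + 42 + 844 + 104 + 480 + 69 + 268 = 3335
Weighted proportion = 1598 / 3335 = 0.47916042 → 47.916042%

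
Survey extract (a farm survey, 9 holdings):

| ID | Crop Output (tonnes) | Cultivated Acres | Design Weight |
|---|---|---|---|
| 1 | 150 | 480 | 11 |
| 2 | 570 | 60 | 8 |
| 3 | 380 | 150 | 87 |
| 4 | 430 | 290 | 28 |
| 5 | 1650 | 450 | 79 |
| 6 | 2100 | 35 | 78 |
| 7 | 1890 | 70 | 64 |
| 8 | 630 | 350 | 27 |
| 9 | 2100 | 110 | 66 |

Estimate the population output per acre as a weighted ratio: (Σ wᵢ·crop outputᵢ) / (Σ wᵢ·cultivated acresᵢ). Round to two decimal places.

7.20

Σ wᵢ·y = 150×11 + 570×8 + 380×87 + 430×28 + 1650×79 + 2100×78 + 1890×64 + 630×27 + 2100×66
  = 1650 + 4560 + 33060 + 12040 + 130350 + 163800 + 120960 + 17010 + 138600 = 622030
Σ wᵢ·x = 480×11 + 60×8 + 150×87 + 290×28 + 450×79 + 35×78 + 70×64 + 350×27 + 110×66
  = 5280 + 480 + 13050 + 8120 + 35550 + 2730 + 4480 + 9450 + 7260 = 86400
Ratio = 622030 / 86400 = 7.1994213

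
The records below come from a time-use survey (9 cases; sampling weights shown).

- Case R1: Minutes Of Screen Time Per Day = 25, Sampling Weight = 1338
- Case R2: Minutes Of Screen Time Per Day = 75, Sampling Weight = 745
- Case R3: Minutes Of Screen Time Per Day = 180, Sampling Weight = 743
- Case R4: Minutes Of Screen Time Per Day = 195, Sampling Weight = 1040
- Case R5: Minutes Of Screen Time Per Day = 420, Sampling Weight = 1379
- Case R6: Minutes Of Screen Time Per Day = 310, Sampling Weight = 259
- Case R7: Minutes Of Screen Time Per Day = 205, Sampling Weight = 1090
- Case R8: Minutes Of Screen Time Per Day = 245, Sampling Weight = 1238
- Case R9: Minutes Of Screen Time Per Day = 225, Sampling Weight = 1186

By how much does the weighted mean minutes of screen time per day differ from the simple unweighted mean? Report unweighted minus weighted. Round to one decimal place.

0.5

Unweighted sum = 25 + 75 + 180 + 195 + 420 + 310 + 205 + 245 + 225 = 1880
Unweighted mean = 1880 / 9 = 208.88889
Weighted sum = 25×1338 + 75×745 + 180×743 + 195×1040 + 420×1379 + 310×259 + 205×1090 + 245×1238 + 225×1186
  = 33450 + 55875 + 133740 + 202800 + 579180 + 80290 + 223450 + 303310 + 266850 = 1878945
Sum of weights = 9018
Weighted mean = 1878945 / 9018 = 208.35496
Difference (unweighted minus weighted) = 0.53393214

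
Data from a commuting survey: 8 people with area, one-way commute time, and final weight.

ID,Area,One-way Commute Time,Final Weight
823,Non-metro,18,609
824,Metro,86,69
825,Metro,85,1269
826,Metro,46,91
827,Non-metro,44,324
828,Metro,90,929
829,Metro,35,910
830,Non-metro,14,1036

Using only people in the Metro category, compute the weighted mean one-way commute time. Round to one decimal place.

71.4

Metro rows: 824, 825, 826, 828, 829
Weighted sum = 233445
Sum of weights = 69 + 1269 + 91 + 929 + 910 = 3268
Weighted mean = 233445 / 3268 = 71.433599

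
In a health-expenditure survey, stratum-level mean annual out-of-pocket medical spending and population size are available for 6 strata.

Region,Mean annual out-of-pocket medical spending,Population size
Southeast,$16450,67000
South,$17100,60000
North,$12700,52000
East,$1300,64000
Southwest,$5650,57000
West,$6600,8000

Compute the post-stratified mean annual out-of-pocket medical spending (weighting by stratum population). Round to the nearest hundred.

10500

Σ Nₕ·x̄ₕ = 16450×67000 + 17100×60000 + 12700×52000 + 1300×64000 + 5650×57000 + 6600×8000
  = 1102150000 + 1026000000 + 660400000 + 83200000 + 322050000 + 52800000 = 3246600000
Σ Nₕ = 67000 + 60000 + 52000 + 64000 + 57000 + 8000 = 308000
Overall mean = 3246600000 / 308000 = 10540.909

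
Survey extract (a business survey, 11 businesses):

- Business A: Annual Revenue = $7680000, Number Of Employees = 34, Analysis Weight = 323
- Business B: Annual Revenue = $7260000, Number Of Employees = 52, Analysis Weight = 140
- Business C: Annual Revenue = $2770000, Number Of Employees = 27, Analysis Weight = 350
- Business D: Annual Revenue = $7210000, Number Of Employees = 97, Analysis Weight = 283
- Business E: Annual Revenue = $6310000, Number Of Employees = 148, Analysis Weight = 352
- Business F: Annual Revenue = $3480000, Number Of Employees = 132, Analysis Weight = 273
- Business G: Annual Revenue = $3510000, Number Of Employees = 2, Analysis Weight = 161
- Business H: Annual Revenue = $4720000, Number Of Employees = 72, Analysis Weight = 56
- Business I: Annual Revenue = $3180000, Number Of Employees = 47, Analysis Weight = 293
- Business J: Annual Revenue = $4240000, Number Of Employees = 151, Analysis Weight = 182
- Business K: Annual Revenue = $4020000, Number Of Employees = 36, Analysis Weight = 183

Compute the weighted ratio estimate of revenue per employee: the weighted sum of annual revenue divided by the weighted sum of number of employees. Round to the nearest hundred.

66200

Σ wᵢ·y = 7680000×323 + 7260000×140 + 2770000×350 + 7210000×283 + 6310000×352 + 3480000×273 + 3510000×161 + 4720000×56 + 3180000×293 + 4240000×182 + 4020000×183
  = 12946640000
Σ wᵢ·x = 195490
Ratio = 12946640000 / 195490 = 66226.61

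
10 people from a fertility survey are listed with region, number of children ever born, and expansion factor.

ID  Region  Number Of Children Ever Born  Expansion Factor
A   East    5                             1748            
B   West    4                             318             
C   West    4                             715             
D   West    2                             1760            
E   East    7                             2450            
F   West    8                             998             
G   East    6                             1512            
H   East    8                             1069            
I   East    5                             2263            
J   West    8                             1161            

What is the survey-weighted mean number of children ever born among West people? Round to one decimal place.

West rows: B, C, D, F, J
Weighted sum = 4×318 + 4×715 + 2×1760 + 8×998 + 8×1161
  = 1272 + 2860 + 3520 + 7984 + 9288 = 24924
Sum of weights = 4952
Weighted mean = 24924 / 4952 = 5.0331179

5.0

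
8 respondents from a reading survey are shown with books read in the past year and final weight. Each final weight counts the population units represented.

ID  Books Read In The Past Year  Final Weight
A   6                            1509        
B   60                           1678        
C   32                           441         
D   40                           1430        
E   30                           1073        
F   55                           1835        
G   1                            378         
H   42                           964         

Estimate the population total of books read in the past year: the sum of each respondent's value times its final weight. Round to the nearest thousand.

355000

Weighted total = 6×1509 + 60×1678 + 32×441 + 40×1430 + 30×1073 + 55×1835 + 1×378 + 42×964
  = 9054 + 100680 + 14112 + 57200 + 32190 + 100925 + 378 + 40488 = 355027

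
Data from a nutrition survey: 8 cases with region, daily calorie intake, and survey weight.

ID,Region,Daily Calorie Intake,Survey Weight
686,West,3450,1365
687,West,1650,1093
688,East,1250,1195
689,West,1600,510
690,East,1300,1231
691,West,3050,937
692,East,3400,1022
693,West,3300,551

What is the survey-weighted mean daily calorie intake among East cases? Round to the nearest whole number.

East rows: 688, 690, 692
Weighted sum = 1250×1195 + 1300×1231 + 3400×1022
  = 1493750 + 1600300 + 3474800 = 6568850
Sum of weights = 1195 + 1231 + 1022 = 3448
Weighted mean = 6568850 / 3448 = 1905.1189

1905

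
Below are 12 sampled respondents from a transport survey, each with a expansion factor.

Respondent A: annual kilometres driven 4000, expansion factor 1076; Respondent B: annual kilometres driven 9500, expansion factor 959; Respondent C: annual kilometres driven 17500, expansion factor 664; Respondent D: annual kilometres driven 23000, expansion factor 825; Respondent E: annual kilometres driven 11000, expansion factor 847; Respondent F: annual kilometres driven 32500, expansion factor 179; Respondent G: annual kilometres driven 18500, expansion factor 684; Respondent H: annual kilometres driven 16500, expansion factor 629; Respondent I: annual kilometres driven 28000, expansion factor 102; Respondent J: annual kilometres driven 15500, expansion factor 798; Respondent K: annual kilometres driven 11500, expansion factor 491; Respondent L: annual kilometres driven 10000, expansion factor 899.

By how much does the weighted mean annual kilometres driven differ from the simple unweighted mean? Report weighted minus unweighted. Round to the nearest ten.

-2720

Unweighted sum = 4000 + 9500 + 17500 + 23000 + 11000 + 32500 + 18500 + 16500 + 28000 + 15500 + 11500 + 10000 = 197500
Unweighted mean = 197500 / 12 = 16458.333
Weighted sum = 112038000
Sum of weights = 8153
Weighted mean = 112038000 / 8153 = 13741.935
Difference (weighted minus unweighted) = -2716.3978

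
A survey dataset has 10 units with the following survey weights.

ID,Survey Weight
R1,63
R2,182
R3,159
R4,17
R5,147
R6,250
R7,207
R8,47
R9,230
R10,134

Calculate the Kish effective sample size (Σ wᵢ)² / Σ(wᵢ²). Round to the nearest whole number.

8

Σ wᵢ = 1436
Σ wᵢ² = 3969 + 33124 + 25281 + 289 + 21609 + 62500 + 42849 + 2209 + 52900 + 17956 = 262686
n_eff = 1436² / 262686 = 2062096 / 262686 = 7.8500415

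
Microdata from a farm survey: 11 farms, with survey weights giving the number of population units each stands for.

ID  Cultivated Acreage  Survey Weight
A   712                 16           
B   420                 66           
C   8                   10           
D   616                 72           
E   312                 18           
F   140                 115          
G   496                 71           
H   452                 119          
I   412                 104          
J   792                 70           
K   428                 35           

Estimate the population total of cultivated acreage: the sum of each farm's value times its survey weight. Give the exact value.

Weighted total = 712×16 + 420×66 + 8×10 + 616×72 + 312×18 + 140×115 + 496×71 + 452×119 + 412×104 + 792×70 + 428×35
  = 11392 + 27720 + 80 + 44352 + 5616 + 16100 + 35216 + 53788 + 42848 + 55440 + 14980 = 307532

307532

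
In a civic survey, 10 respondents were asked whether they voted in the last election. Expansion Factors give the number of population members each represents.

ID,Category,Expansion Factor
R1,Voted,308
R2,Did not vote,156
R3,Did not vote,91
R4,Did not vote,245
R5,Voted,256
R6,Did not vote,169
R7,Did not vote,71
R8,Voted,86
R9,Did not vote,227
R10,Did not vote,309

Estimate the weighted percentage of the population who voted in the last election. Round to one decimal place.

33.9

Sum of weights for 'Voted' = 308 + 256 + 86 = 650
Total weight = 308 + 156 + 91 + 245 + 256 + 169 + 71 + 86 + 227 + 309 = 1918
Weighted proportion = 650 / 1918 = 0.33889468 → 33.889468%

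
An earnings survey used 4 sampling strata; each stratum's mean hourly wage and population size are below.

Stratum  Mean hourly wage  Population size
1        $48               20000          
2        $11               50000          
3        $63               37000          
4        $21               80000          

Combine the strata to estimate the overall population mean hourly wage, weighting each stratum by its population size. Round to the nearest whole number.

30

Σ Nₕ·x̄ₕ = 48×20000 + 11×50000 + 63×37000 + 21×80000
  = 5521000
Σ Nₕ = 20000 + 50000 + 37000 + 80000 = 187000
Overall mean = 5521000 / 187000 = 29.524064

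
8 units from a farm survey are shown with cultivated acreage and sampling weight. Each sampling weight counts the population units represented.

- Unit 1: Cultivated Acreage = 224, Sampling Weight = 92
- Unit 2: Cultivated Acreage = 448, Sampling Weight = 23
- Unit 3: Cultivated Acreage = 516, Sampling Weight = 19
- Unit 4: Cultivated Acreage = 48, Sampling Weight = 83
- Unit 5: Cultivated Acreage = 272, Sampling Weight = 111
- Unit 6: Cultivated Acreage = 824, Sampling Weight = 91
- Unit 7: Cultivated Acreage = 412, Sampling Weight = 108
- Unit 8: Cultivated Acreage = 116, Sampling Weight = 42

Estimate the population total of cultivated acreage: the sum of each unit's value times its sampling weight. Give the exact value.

199244

Weighted total = 224×92 + 448×23 + 516×19 + 48×83 + 272×111 + 824×91 + 412×108 + 116×42
  = 20608 + 10304 + 9804 + 3984 + 30192 + 74984 + 44496 + 4872 = 199244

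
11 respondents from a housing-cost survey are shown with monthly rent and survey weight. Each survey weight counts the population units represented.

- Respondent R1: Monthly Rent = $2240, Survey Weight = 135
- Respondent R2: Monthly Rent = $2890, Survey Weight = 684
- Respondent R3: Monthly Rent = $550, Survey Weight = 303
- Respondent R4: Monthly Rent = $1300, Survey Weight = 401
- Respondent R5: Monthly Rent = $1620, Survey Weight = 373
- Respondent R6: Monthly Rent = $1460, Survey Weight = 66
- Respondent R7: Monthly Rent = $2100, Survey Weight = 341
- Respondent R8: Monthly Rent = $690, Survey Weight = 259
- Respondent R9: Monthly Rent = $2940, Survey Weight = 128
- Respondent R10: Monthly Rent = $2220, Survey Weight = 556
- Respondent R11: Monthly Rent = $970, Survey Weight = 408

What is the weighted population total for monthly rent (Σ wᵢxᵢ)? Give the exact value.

Weighted total = 2240×135 + 2890×684 + 550×303 + 1300×401 + 1620×373 + 1460×66 + 2100×341 + 690×259 + 2940×128 + 2220×556 + 970×408
  = 302400 + 1976760 + 166650 + 521300 + 604260 + 96360 + 716100 + 178710 + 376320 + 1234320 + 395760 = 6568940

6568940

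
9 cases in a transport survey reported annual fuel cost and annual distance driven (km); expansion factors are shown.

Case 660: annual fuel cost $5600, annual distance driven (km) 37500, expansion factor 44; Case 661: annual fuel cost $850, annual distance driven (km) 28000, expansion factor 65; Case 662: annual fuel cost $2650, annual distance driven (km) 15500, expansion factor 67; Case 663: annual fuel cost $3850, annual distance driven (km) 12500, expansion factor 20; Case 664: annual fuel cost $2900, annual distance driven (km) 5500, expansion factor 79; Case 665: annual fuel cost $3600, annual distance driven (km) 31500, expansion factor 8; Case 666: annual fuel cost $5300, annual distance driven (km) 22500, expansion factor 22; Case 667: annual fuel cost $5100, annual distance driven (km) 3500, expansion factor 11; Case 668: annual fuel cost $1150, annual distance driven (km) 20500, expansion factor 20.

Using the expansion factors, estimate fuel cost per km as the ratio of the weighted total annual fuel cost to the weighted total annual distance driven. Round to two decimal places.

Σ wᵢ·y = 5600×44 + 850×65 + 2650×67 + 3850×20 + 2900×79 + 3600×8 + 5300×22 + 5100×11 + 1150×20
  = 246400 + 55250 + 177550 + 77000 + 229100 + 28800 + 116600 + 56100 + 23000 = 1009800
Σ wᵢ·x = 37500×44 + 28000×65 + 15500×67 + 12500×20 + 5500×79 + 31500×8 + 22500×22 + 3500×11 + 20500×20
  = 1650000 + 1820000 + 1038500 + 250000 + 434500 + 252000 + 495000 + 38500 + 410000 = 6388500
Ratio = 1009800 / 6388500 = 0.15806527

0.16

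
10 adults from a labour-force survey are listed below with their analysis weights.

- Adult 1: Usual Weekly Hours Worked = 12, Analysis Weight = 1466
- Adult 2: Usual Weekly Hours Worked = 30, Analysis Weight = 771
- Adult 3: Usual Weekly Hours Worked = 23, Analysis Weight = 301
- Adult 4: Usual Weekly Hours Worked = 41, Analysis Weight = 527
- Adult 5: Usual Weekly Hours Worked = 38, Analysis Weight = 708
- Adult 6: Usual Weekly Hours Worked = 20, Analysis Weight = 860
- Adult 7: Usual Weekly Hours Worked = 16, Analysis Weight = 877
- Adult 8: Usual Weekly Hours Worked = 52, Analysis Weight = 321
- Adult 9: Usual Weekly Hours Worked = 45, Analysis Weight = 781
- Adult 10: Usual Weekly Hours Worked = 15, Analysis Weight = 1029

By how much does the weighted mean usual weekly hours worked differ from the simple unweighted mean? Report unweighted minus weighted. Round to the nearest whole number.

4

Unweighted sum = 12 + 30 + 23 + 41 + 38 + 20 + 16 + 52 + 45 + 15 = 292
Unweighted mean = 292 / 10 = 29.2
Weighted sum = 12×1466 + 30×771 + 23×301 + 41×527 + 38×708 + 20×860 + 16×877 + 52×321 + 45×781 + 15×1029
  = 17592 + 23130 + 6923 + 21607 + 26904 + 17200 + 14032 + 16692 + 35145 + 15435 = 194660
Sum of weights = 1466 + 771 + 301 + 527 + 708 + 860 + 877 + 321 + 781 + 1029 = 7641
Weighted mean = 194660 / 7641 = 25.475723
Difference (unweighted minus weighted) = 3.7242769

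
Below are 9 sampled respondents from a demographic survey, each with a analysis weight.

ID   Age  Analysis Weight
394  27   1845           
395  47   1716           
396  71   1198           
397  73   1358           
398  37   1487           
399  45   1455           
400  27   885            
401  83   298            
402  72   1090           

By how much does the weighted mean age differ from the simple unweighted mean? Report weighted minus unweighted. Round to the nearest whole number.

Unweighted sum = 27 + 47 + 71 + 73 + 37 + 45 + 27 + 83 + 72 = 482
Unweighted mean = 482 / 9 = 53.555556
Weighted sum = 27×1845 + 47×1716 + 71×1198 + 73×1358 + 37×1487 + 45×1455 + 27×885 + 83×298 + 72×1090
  = 49815 + 80652 + 85058 + 99134 + 55019 + 65475 + 23895 + 24734 + 78480 = 562262
Sum of weights = 1845 + 1716 + 1198 + 1358 + 1487 + 1455 + 885 + 298 + 1090 = 11332
Weighted mean = 562262 / 11332 = 49.61719
Difference (weighted minus unweighted) = -3.9383653

-4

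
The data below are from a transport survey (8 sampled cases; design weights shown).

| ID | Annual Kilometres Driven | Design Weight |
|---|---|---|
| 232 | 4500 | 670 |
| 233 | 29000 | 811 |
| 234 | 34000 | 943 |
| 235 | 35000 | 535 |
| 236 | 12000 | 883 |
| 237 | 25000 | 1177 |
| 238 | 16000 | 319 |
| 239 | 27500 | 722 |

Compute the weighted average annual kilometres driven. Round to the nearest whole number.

23482

Weighted sum = 4500×670 + 29000×811 + 34000×943 + 35000×535 + 12000×883 + 25000×1177 + 16000×319 + 27500×722
  = 3015000 + 23519000 + 32062000 + 18725000 + 10596000 + 29425000 + 5104000 + 19855000 = 142301000
Sum of weights = 670 + 811 + 943 + 535 + 883 + 1177 + 319 + 722 = 6060
Weighted mean = 142301000 / 6060 = 23482.013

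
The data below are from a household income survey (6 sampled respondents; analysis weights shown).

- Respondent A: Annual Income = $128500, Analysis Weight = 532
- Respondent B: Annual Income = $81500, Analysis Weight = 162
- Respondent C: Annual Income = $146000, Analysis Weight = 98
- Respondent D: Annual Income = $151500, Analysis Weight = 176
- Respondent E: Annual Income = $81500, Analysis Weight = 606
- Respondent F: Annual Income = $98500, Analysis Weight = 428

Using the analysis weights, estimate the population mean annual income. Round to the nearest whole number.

Weighted sum = 214084000
Sum of weights = 532 + 162 + 98 + 176 + 606 + 428 = 2002
Weighted mean = 214084000 / 2002 = 106935.06

106935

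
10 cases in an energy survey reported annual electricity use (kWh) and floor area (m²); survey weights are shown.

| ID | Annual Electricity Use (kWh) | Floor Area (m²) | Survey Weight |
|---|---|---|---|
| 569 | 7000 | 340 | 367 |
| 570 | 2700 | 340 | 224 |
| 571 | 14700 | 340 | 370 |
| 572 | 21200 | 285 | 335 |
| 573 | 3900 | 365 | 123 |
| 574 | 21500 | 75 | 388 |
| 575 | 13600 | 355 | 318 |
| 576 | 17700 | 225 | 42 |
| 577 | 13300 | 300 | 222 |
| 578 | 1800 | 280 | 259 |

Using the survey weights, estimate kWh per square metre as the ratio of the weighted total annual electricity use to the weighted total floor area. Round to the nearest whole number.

Σ wᵢ·y = 7000×367 + 2700×224 + 14700×370 + 21200×335 + 3900×123 + 21500×388 + 13600×318 + 17700×42 + 13300×222 + 1800×259
  = 2569000 + 604800 + 5439000 + 7102000 + 479700 + 8342000 + 4324800 + 743400 + 2952600 + 466200 = 33023500
Σ wᵢ·x = 340×367 + 340×224 + 340×370 + 285×335 + 365×123 + 75×388 + 355×318 + 225×42 + 300×222 + 280×259
  = 757670
Ratio = 33023500 / 757670 = 43.585598

44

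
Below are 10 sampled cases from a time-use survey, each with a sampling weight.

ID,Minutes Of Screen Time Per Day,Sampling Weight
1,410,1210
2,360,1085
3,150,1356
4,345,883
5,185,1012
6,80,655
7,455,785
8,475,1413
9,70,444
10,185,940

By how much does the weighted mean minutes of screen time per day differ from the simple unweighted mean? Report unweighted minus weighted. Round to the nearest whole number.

-22

Unweighted sum = 410 + 360 + 150 + 345 + 185 + 80 + 455 + 475 + 70 + 185 = 2715
Unweighted mean = 2715 / 10 = 271.5
Weighted sum = 410×1210 + 360×1085 + 150×1356 + 345×883 + 185×1012 + 80×655 + 455×785 + 475×1413 + 70×444 + 185×940
  = 2867685
Sum of weights = 1210 + 1085 + 1356 + 883 + 1012 + 655 + 785 + 1413 + 444 + 940 = 9783
Weighted mean = 2867685 / 9783 = 293.12941
Difference (unweighted minus weighted) = -21.629408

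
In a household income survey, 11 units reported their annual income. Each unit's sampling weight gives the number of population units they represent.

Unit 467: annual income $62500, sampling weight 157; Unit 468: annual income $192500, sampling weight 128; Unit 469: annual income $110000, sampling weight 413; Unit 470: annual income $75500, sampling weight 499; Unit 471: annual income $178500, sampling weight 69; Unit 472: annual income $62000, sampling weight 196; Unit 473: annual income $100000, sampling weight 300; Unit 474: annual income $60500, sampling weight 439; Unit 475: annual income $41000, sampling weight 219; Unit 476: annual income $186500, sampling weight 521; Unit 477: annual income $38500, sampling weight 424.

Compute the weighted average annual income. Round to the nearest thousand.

Weighted sum = 62500×157 + 192500×128 + 110000×413 + 75500×499 + 178500×69 + 62000×196 + 100000×300 + 60500×439 + 41000×219 + 186500×521 + 38500×424
  = 321054500
Sum of weights = 157 + 128 + 413 + 499 + 69 + 196 + 300 + 439 + 219 + 521 + 424 = 3365
Weighted mean = 321054500 / 3365 = 95409.955

95000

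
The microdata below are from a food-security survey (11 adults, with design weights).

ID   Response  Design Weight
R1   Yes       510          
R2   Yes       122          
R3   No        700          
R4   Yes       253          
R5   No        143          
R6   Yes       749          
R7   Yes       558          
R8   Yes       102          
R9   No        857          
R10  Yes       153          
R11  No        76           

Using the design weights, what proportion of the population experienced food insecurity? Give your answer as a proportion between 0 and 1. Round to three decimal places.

Sum of weights for 'Yes' = 510 + 122 + 253 + 749 + 558 + 102 + 153 = 2447
Total weight = 510 + 122 + 700 + 253 + 143 + 749 + 558 + 102 + 857 + 153 + 76 = 4223
Weighted proportion = 2447 / 4223 = 0.57944589

0.579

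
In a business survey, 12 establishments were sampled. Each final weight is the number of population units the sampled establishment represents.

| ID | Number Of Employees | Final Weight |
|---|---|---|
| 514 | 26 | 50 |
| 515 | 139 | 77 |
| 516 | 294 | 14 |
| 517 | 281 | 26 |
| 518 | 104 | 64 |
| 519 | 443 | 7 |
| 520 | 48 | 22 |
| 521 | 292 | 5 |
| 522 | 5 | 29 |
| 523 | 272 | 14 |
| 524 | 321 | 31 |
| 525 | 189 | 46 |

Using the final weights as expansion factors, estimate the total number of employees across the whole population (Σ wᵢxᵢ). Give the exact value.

58296

Weighted total = 26×50 + 139×77 + 294×14 + 281×26 + 104×64 + 443×7 + 48×22 + 292×5 + 5×29 + 272×14 + 321×31 + 189×46
  = 1300 + 10703 + 4116 + 7306 + 6656 + 3101 + 1056 + 1460 + 145 + 3808 + 9951 + 8694 = 58296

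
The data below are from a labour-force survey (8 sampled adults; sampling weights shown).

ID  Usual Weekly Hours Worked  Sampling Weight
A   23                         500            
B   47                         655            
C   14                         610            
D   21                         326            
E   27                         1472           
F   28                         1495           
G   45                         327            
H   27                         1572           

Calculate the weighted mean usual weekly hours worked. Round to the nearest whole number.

28

Weighted sum = 23×500 + 47×655 + 14×610 + 21×326 + 27×1472 + 28×1495 + 45×327 + 27×1572
  = 11500 + 30785 + 8540 + 6846 + 39744 + 41860 + 14715 + 42444 = 196434
Sum of weights = 500 + 655 + 610 + 326 + 1472 + 1495 + 327 + 1572 = 6957
Weighted mean = 196434 / 6957 = 28.235446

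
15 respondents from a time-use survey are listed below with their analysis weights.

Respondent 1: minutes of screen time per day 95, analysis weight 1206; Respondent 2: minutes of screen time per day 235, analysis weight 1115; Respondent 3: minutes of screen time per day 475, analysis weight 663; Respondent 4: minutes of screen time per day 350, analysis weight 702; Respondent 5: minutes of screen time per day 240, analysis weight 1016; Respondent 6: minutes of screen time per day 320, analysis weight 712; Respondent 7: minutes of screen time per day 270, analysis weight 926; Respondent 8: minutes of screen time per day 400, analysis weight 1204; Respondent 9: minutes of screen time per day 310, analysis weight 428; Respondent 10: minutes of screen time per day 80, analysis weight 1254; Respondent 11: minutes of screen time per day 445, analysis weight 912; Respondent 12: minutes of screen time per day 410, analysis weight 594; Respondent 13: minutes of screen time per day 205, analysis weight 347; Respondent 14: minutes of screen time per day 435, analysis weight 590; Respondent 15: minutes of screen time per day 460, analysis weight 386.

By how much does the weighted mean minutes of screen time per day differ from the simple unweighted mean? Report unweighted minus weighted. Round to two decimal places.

Unweighted sum = 4730
Unweighted mean = 4730 / 15 = 315.33333
Weighted sum = 3528245
Sum of weights = 12055
Weighted mean = 3528245 / 12055 = 292.67897
Difference (unweighted minus weighted) = 22.654362

22.65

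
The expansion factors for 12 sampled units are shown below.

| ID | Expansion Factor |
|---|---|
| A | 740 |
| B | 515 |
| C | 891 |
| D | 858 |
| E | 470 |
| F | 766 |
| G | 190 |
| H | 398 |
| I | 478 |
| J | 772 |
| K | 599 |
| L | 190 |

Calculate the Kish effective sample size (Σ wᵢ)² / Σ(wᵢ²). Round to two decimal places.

Σ wᵢ = 740 + 515 + 891 + 858 + 470 + 766 + 190 + 398 + 478 + 772 + 599 + 190 = 6867
Σ wᵢ² = 4564399
n_eff = 6867² / 4564399 = 47155689 / 4564399 = 10.331193

10.33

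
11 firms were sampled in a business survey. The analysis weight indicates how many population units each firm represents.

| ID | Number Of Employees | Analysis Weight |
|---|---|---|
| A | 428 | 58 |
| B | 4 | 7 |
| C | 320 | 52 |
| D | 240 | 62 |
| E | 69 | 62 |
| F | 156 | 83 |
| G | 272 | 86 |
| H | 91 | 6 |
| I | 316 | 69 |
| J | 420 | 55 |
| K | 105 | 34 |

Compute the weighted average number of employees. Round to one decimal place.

254.4

Weighted sum = 428×58 + 4×7 + 320×52 + 240×62 + 69×62 + 156×83 + 272×86 + 91×6 + 316×69 + 420×55 + 105×34
  = 24824 + 28 + 16640 + 14880 + 4278 + 12948 + 23392 + 546 + 21804 + 23100 + 3570 = 146010
Sum of weights = 574
Weighted mean = 146010 / 574 = 254.37282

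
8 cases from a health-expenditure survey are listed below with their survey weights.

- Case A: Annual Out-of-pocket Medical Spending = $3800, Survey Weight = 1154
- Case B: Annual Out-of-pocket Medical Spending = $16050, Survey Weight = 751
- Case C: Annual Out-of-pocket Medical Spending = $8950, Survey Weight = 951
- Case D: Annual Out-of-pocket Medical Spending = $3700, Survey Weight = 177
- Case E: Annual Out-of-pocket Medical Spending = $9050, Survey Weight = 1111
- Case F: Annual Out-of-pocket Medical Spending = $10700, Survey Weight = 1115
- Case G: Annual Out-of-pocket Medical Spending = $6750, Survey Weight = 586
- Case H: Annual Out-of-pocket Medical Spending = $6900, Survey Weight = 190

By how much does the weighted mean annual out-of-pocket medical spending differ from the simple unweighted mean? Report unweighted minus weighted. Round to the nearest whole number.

Unweighted sum = 3800 + 16050 + 8950 + 3700 + 9050 + 10700 + 6750 + 6900 = 65900
Unweighted mean = 65900 / 8 = 8237.5
Weighted sum = 3800×1154 + 16050×751 + 8950×951 + 3700×177 + 9050×1111 + 10700×1115 + 6750×586 + 6900×190
  = 4385200 + 12053550 + 8511450 + 654900 + 10054550 + 11930500 + 3955500 + 1311000 = 52856650
Sum of weights = 1154 + 751 + 951 + 177 + 1111 + 1115 + 586 + 190 = 6035
Weighted mean = 52856650 / 6035 = 8758.3513
Difference (unweighted minus weighted) = -520.85128

-521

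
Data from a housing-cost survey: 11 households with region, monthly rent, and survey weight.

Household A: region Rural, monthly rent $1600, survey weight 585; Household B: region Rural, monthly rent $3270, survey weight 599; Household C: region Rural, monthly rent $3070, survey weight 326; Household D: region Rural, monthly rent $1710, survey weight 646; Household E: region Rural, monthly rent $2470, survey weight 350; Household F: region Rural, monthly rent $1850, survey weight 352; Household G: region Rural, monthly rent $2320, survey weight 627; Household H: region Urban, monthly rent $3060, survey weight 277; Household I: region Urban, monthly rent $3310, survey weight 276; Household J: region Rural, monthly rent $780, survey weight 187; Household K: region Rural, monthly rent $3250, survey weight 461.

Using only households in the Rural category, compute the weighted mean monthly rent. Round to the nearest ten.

2330

Rural rows: A, B, C, D, E, F, G, J, K
Weighted sum = 1600×585 + 3270×599 + 3070×326 + 1710×646 + 2470×350 + 1850×352 + 2320×627 + 780×187 + 3250×461
  = 936000 + 1958730 + 1000820 + 1104660 + 864500 + 651200 + 1454640 + 145860 + 1498250 = 9614660
Sum of weights = 585 + 599 + 326 + 646 + 350 + 352 + 627 + 187 + 461 = 4133
Weighted mean = 9614660 / 4133 = 2326.315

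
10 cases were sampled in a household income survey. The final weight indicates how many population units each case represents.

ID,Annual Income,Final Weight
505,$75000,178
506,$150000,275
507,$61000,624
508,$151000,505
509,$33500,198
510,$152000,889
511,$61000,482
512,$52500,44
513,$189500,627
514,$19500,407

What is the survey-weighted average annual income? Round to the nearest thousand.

Weighted sum = 75000×178 + 150000×275 + 61000×624 + 151000×505 + 33500×198 + 152000×889 + 61000×482 + 52500×44 + 189500×627 + 19500×407
  = 13350000 + 41250000 + 38064000 + 76255000 + 6633000 + 135128000 + 29402000 + 2310000 + 118816500 + 7936500 = 469145000
Sum of weights = 178 + 275 + 624 + 505 + 198 + 889 + 482 + 44 + 627 + 407 = 4229
Weighted mean = 469145000 / 4229 = 110935.21

111000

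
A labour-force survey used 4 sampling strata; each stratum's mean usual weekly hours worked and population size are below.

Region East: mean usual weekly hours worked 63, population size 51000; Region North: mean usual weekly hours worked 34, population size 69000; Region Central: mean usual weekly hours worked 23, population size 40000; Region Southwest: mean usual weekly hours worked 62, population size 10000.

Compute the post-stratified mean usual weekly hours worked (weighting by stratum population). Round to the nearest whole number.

42

Σ Nₕ·x̄ₕ = 63×51000 + 34×69000 + 23×40000 + 62×10000
  = 3213000 + 2346000 + 920000 + 620000 = 7099000
Σ Nₕ = 51000 + 69000 + 40000 + 10000 = 170000
Overall mean = 7099000 / 170000 = 41.758824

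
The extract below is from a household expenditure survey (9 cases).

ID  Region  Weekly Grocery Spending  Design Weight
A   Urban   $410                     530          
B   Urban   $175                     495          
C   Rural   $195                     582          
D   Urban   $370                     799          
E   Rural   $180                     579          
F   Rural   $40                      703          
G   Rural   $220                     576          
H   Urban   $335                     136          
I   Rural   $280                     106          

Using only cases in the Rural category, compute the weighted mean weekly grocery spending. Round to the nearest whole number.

Rural rows: C, E, F, G, I
Weighted sum = 195×582 + 180×579 + 40×703 + 220×576 + 280×106
  = 113490 + 104220 + 28120 + 126720 + 29680 = 402230
Sum of weights = 582 + 579 + 703 + 576 + 106 = 2546
Weighted mean = 402230 / 2546 = 157.98507

158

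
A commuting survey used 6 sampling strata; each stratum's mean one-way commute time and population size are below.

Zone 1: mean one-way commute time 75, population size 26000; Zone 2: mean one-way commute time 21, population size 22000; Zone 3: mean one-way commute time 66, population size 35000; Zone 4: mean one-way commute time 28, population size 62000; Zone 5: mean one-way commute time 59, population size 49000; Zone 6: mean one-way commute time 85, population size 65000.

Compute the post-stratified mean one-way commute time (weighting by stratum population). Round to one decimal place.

Σ Nₕ·x̄ₕ = 75×26000 + 21×22000 + 66×35000 + 28×62000 + 59×49000 + 85×65000
  = 1950000 + 462000 + 2310000 + 1736000 + 2891000 + 5525000 = 14874000
Σ Nₕ = 26000 + 22000 + 35000 + 62000 + 49000 + 65000 = 259000
Overall mean = 14874000 / 259000 = 57.428571

57.4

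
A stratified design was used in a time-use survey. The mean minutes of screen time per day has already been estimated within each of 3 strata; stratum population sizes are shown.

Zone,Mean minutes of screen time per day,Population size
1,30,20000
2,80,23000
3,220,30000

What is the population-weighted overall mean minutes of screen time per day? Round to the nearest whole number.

Σ Nₕ·x̄ₕ = 30×20000 + 80×23000 + 220×30000
  = 600000 + 1840000 + 6600000 = 9040000
Σ Nₕ = 73000
Overall mean = 9040000 / 73000 = 123.83562

124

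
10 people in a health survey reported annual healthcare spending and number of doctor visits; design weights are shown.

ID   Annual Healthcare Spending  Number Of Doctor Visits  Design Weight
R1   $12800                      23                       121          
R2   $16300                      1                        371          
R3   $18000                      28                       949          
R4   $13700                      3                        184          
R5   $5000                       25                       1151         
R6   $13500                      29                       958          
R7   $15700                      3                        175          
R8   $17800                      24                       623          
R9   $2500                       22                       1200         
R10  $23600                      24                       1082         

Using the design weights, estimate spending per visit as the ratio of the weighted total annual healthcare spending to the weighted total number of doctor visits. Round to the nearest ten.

570

Σ wᵢ·y = 88259000
Σ wᵢ·x = 23×121 + 1×371 + 28×949 + 3×184 + 25×1151 + 29×958 + 3×175 + 24×623 + 22×1200 + 24×1082
  = 2783 + 371 + 26572 + 552 + 28775 + 27782 + 525 + 14952 + 26400 + 25968 = 154680
Ratio = 88259000 / 154680 = 570.5909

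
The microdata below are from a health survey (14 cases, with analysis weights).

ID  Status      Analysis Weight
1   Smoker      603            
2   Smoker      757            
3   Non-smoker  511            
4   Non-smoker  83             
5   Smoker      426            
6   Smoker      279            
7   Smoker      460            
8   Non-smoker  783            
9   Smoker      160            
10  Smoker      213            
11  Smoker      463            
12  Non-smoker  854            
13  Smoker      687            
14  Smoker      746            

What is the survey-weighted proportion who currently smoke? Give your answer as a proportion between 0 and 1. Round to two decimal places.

Sum of weights for 'Smoker' = 603 + 757 + 426 + 279 + 460 + 160 + 213 + 463 + 687 + 746 = 4794
Total weight = 7025
Weighted proportion = 4794 / 7025 = 0.68241993

0.68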